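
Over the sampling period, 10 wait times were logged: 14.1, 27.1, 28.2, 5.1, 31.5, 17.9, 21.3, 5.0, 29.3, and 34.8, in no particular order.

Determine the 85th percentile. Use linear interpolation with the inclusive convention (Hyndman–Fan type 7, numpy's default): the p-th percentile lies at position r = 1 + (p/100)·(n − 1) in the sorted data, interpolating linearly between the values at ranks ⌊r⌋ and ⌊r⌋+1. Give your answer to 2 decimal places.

Sorted: 5.0, 5.1, 14.1, 17.9, 21.3, 27.1, 28.2, 29.3, 31.5, 34.8.
n = 10.
r = 1 + (85/100)·(10 − 1) = 1 + 7.65 = 8.65.
Rank 8 is 29.3 and rank 9 is 31.5.
Interpolate: 29.3 + 0.65·(31.5 − 29.3) = 29.3 + 0.65·2.2 = 30.73.

30.73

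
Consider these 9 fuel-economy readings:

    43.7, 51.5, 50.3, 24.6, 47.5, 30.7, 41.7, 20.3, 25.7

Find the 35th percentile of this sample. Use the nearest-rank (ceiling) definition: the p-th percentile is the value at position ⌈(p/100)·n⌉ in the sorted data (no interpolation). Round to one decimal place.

30.7

Sorted: 20.3, 24.6, 25.7, 30.7, 41.7, 43.7, 47.5, 50.3, 51.5.
n = 9.
Position = ⌈35/100 · 9⌉ = ⌈3.15⌉ = 4.
The value at rank 4 is 30.7.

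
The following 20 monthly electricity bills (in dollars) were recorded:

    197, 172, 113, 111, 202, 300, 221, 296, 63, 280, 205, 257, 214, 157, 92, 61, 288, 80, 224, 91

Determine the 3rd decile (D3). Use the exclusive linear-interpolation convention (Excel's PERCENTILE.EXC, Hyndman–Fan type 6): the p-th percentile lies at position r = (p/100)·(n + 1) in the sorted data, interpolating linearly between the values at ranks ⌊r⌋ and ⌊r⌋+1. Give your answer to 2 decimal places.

111.60

Sorted: 61, 63, 80, 91, 92, 111, 113, 157, 172, 197, 202, 205, 214, 221, 224, 257, 280, 288, 296, 300.
n = 20.
r = (30/100)·(20 + 1) = 6.3.
Rank 6 is 111 and rank 7 is 113.
Interpolate: 111 + 0.3·(113 − 111) = 111 + 0.3·2 = 111.6.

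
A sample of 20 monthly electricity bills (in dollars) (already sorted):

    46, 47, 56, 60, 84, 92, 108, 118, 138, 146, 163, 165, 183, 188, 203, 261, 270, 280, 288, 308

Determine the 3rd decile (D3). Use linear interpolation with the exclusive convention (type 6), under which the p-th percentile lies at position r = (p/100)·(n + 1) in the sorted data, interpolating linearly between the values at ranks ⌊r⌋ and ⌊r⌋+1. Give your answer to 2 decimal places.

96.80

n = 20.
r = (30/100)·(20 + 1) = 6.3.
Rank 6 is 92 and rank 7 is 108.
Interpolate: 92 + 0.3·(108 − 92) = 92 + 0.3·16 = 96.8.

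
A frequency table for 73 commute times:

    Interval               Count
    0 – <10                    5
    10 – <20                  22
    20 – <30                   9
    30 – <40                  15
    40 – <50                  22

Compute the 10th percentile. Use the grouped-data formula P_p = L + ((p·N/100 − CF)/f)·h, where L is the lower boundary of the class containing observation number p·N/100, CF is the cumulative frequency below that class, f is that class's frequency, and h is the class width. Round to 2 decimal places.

N = 73; target position k = 10/100 · 73 = 7.3.
Cumulative frequencies: 5, 27, 36, 51, 73.
Observation 7.3 falls in the class 10 – <20.
L = 10, CF = 5, f = 22, h = 10.
P10 = 10 + ((7.3 − 5)/22)·10 = 10 + 1.04545 = 11.0455.

11.05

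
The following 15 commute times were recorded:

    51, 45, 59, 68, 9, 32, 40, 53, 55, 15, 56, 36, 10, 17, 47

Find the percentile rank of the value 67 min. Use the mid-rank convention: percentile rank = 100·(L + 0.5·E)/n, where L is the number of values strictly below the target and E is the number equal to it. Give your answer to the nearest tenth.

Sorted: 9, 10, 15, 17, 32, 36, 40, 45, 47, 51, 53, 55, 56, 59, 68.
Count below 67: L = 14; count equal: E = 0; n = 15.
Percentile rank = 100·(14 + 0.5·0)/15 = 100·14/15 = 93.33.

93.3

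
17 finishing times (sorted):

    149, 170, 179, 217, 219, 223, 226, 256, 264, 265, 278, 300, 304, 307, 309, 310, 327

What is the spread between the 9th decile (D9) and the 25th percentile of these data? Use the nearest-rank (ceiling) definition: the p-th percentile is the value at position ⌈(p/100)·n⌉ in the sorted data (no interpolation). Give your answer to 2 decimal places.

n = 17.
P25: rank ⌈25/100·17⌉ = 5 → 219.
P90: rank ⌈90/100·17⌉ = 16 → 310.
Difference: 310 − 219 = 91.

91.00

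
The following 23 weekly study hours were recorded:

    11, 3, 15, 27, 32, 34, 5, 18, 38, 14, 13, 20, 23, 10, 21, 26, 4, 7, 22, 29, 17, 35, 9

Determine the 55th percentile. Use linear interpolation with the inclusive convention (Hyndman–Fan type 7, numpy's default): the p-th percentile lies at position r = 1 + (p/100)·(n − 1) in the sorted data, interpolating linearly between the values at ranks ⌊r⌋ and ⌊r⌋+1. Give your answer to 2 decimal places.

Sorted: 3, 4, 5, 7, 9, 10, 11, 13, 14, 15, 17, 18, 20, 21, 22, 23, 26, 27, 29, 32, 34, 35, 38.
n = 23.
r = 1 + (55/100)·(23 − 1) = 1 + 12.1 = 13.1.
Rank 13 is 20 and rank 14 is 21.
Interpolate: 20 + 0.1·(21 − 20) = 20 + 0.1·1 = 20.1.

20.10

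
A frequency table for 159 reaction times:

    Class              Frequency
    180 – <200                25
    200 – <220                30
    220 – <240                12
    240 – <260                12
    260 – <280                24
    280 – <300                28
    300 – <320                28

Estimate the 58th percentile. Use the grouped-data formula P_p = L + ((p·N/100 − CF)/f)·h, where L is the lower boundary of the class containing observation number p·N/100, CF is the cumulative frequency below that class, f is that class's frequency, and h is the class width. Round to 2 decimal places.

271.02

N = 159; target position k = 58/100 · 159 = 92.22.
Cumulative frequencies: 25, 55, 67, 79, 103, 131, 159.
Observation 92.22 falls in the class 260 – <280.
L = 260, CF = 79, f = 24, h = 20.
P58 = 260 + ((92.22 − 79)/24)·20 = 260 + 11.0167 = 271.017.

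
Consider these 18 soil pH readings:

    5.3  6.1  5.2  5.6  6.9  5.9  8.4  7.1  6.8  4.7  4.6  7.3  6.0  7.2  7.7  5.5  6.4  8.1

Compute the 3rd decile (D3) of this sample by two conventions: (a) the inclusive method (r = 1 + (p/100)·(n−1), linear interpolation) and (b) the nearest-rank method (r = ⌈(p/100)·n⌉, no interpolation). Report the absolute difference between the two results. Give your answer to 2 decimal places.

0.03

Sorted: 4.6, 4.7, 5.2, 5.3, 5.5, 5.6, 5.9, 6.0, 6.1, 6.4, 6.8, 6.9, 7.1, 7.2, 7.3, 7.7, 8.1, 8.4.
n = 18.
(a) r = 6.1; between ranks 6 (5.6) and 7 (5.9): 5.63.
(b) the nearest-rank method: rank 6 → 5.6.
|5.63 − 5.6| = 0.03.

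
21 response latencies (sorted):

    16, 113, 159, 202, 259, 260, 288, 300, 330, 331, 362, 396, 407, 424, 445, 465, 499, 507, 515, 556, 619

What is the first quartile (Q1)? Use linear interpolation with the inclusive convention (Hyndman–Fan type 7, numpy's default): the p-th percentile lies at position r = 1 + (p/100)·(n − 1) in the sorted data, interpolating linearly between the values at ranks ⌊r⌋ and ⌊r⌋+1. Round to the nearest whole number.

n = 21.
r = 1 + (25/100)·(21 − 1) = 1 + 5 = 6.
r is an integer, so P25 is the value at rank 6: 260.

260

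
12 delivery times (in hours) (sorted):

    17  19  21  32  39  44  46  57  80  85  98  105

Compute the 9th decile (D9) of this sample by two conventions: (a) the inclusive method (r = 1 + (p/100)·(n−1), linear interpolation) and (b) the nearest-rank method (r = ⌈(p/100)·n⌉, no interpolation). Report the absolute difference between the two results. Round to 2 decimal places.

1.30

n = 12.
(a) r = 10.9; between ranks 10 (85) and 11 (98): 96.7.
(b) the nearest-rank method: rank 11 → 98.
|96.7 − 98| = 1.3.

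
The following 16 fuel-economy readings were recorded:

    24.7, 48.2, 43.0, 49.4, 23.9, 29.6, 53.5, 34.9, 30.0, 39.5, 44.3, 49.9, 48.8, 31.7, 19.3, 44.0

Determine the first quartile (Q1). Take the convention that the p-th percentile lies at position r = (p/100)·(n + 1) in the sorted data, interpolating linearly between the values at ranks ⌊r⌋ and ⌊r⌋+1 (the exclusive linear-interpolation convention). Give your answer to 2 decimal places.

29.70

Sorted: 19.3, 23.9, 24.7, 29.6, 30.0, 31.7, 34.9, 39.5, 43.0, 44.0, 44.3, 48.2, 48.8, 49.4, 49.9, 53.5.
n = 16.
r = (25/100)·(16 + 1) = 4.25.
Rank 4 is 29.6 and rank 5 is 30.0.
Interpolate: 29.6 + 0.25·(30.0 − 29.6) = 29.6 + 0.25·0.4 = 29.7.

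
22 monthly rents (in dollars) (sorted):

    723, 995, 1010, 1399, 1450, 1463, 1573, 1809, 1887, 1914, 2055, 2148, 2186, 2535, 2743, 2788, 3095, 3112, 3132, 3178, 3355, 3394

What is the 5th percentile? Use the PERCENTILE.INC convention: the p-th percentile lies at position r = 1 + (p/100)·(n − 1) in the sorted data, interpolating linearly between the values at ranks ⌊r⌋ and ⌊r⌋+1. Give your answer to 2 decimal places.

n = 22.
r = 1 + (5/100)·(22 − 1) = 1 + 1.05 = 2.05.
Rank 2 is 995 and rank 3 is 1010.
Interpolate: 995 + 0.05·(1010 − 995) = 995 + 0.05·15 = 995.75.

995.75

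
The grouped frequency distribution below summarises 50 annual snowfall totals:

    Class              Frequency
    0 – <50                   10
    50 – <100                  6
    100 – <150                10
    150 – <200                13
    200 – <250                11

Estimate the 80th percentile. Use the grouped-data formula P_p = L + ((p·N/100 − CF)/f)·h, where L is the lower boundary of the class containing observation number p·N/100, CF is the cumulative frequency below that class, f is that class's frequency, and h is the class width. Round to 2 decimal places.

N = 50; target position k = 80/100 · 50 = 40.
Cumulative frequencies: 10, 16, 26, 39, 50.
Observation 40 falls in the class 200 – <250.
L = 200, CF = 39, f = 11, h = 50.
P80 = 200 + ((40 − 39)/11)·50 = 200 + 4.54545 = 204.545.

204.55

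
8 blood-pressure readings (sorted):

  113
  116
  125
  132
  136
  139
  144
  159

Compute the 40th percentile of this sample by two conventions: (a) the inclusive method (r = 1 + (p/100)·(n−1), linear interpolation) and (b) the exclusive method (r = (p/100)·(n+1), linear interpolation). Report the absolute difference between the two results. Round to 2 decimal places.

1.40

n = 8.
(a) r = 3.8; between ranks 3 (125) and 4 (132): 130.6.
(b) r = 3.6; between ranks 3 (125) and 4 (132): 129.2.
|130.6 − 129.2| = 1.4.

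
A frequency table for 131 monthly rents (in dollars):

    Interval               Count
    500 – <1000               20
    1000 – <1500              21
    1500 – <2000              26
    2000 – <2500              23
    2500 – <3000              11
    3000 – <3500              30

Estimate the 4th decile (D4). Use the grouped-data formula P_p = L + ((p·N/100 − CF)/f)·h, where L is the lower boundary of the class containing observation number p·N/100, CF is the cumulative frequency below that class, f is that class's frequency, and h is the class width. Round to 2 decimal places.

N = 131; target position k = 40/100 · 131 = 52.4.
Cumulative frequencies: 20, 41, 67, 90, 101, 131.
Observation 52.4 falls in the class 1500 – <2000.
L = 1500, CF = 41, f = 26, h = 500.
P40 = 1500 + ((52.4 − 41)/26)·500 = 1500 + 219.231 = 1719.23.

1719.23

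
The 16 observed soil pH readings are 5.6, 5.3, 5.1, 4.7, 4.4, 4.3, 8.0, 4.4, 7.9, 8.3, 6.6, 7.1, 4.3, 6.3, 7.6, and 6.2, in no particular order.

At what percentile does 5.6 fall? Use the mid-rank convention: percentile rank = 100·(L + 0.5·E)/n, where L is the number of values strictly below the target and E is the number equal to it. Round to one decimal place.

46.9

Sorted: 4.3, 4.3, 4.4, 4.4, 4.7, 5.1, 5.3, 5.6, 6.2, 6.3, 6.6, 7.1, 7.6, 7.9, 8.0, 8.3.
Count below 5.6: L = 7; count equal: E = 1; n = 16.
Percentile rank = 100·(7 + 0.5·1)/16 = 100·7.5/16 = 46.88.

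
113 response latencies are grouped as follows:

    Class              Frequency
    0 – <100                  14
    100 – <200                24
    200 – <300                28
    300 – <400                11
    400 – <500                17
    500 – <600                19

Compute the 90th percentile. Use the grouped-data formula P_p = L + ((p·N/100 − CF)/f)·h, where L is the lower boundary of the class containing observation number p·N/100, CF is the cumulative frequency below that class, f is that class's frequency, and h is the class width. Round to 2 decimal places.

N = 113; target position k = 90/100 · 113 = 101.7.
Cumulative frequencies: 14, 38, 66, 77, 94, 113.
Observation 101.7 falls in the class 500 – <600.
L = 500, CF = 94, f = 19, h = 100.
P90 = 500 + ((101.7 − 94)/19)·100 = 500 + 40.5263 = 540.526.

540.53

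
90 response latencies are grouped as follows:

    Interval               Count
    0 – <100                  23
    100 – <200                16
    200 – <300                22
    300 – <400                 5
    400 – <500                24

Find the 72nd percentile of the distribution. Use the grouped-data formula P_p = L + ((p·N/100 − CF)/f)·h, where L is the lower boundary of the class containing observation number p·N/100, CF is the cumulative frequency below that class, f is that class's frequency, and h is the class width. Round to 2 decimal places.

N = 90; target position k = 72/100 · 90 = 64.8.
Cumulative frequencies: 23, 39, 61, 66, 90.
Observation 64.8 falls in the class 300 – <400.
L = 300, CF = 61, f = 5, h = 100.
P72 = 300 + ((64.8 − 61)/5)·100 = 300 + 76 = 376.

376.00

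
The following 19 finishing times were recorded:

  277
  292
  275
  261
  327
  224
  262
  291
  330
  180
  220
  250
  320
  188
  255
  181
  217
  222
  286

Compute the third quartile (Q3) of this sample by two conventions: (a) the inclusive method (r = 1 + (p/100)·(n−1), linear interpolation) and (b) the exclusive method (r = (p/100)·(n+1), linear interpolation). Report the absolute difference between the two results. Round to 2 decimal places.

Sorted: 180, 181, 188, 217, 220, 222, 224, 250, 255, 261, 262, 275, 277, 286, 291, 292, 320, 327, 330.
n = 19.
(a) r = 14.5; between ranks 14 (286) and 15 (291): 288.5.
(b) r = 15 → value at rank 15 = 291.
|288.5 − 291| = 2.5.

2.50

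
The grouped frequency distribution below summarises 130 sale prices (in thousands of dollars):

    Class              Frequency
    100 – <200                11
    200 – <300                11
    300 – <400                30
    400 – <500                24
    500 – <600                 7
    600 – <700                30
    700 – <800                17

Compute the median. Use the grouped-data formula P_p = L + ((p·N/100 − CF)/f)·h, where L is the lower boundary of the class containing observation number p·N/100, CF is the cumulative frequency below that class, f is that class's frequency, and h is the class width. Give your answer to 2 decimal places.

N = 130; target position k = 50/100 · 130 = 65.
Cumulative frequencies: 11, 22, 52, 76, 83, 113, 130.
Observation 65 falls in the class 400 – <500.
L = 400, CF = 52, f = 24, h = 100.
P50 = 400 + ((65 − 52)/24)·100 = 400 + 54.1667 = 454.167.

454.17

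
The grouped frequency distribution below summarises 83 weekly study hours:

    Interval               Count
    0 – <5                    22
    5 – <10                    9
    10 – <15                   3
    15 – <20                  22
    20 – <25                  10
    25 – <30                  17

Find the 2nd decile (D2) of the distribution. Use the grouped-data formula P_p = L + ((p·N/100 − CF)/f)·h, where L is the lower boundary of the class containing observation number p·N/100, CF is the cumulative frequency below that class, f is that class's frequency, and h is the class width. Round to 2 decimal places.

N = 83; target position k = 20/100 · 83 = 16.6.
Cumulative frequencies: 22, 31, 34, 56, 66, 83.
Observation 16.6 falls in the class 0 – <5.
L = 0, CF = 0, f = 22, h = 5.
P20 = 0 + ((16.6 − 0)/22)·5 = 0 + 3.77273 = 3.77273.

3.77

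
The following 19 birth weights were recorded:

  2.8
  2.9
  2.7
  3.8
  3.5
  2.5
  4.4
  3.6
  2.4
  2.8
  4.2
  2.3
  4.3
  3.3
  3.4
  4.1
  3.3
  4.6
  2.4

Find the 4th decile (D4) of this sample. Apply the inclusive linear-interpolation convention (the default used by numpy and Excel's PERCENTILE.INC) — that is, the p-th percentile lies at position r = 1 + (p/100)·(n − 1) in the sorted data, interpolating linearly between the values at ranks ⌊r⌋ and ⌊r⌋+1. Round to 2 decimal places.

2.98

Sorted: 2.3, 2.4, 2.4, 2.5, 2.7, 2.8, 2.8, 2.9, 3.3, 3.3, 3.4, 3.5, 3.6, 3.8, 4.1, 4.2, 4.3, 4.4, 4.6.
n = 19.
r = 1 + (40/100)·(19 − 1) = 1 + 7.2 = 8.2.
Rank 8 is 2.9 and rank 9 is 3.3.
Interpolate: 2.9 + 0.2·(3.3 − 2.9) = 2.9 + 0.2·0.4 = 2.98.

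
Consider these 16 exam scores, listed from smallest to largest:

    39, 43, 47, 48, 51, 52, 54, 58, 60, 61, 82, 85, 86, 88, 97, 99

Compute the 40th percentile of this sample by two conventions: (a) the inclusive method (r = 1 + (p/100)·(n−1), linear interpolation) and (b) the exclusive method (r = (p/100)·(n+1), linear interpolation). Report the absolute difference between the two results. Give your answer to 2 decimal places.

0.40

n = 16.
(a) r = 7 → value at rank 7 = 54.
(b) r = 6.8; between ranks 6 (52) and 7 (54): 53.6.
|54 − 53.6| = 0.4.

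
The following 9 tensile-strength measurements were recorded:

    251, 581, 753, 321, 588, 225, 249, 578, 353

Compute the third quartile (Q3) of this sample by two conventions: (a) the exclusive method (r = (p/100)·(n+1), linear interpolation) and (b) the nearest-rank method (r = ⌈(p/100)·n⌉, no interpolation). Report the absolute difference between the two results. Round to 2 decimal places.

3.50

Sorted: 225, 249, 251, 321, 353, 578, 581, 588, 753.
n = 9.
(a) r = 7.5; between ranks 7 (581) and 8 (588): 584.5.
(b) the nearest-rank method: rank 7 → 581.
|584.5 − 581| = 3.5.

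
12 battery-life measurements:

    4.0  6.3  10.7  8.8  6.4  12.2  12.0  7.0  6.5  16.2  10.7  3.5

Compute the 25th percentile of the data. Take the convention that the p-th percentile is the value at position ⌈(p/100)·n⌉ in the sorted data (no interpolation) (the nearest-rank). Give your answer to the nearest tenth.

6.3

Sorted: 3.5, 4.0, 6.3, 6.4, 6.5, 7.0, 8.8, 10.7, 10.7, 12.0, 12.2, 16.2.
n = 12.
Position = ⌈25/100 · 12⌉ = ⌈3⌉ = 3.
The value at rank 3 is 6.3.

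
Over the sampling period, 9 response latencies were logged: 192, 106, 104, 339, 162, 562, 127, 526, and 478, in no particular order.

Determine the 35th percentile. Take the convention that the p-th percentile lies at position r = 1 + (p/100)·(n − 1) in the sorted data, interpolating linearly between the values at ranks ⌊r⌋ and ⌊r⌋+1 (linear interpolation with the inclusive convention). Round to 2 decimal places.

Sorted: 104, 106, 127, 162, 192, 339, 478, 526, 562.
n = 9.
r = 1 + (35/100)·(9 − 1) = 1 + 2.8 = 3.8.
Rank 3 is 127 and rank 4 is 162.
Interpolate: 127 + 0.8·(162 − 127) = 127 + 0.8·35 = 155.

155.00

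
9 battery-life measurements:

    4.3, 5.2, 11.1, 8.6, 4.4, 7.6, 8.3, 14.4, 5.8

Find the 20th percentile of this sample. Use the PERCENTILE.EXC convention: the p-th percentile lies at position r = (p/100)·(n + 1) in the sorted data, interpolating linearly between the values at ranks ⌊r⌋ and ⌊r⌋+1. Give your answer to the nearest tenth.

Sorted: 4.3, 4.4, 5.2, 5.8, 7.6, 8.3, 8.6, 11.1, 14.4.
n = 9.
r = (20/100)·(9 + 1) = 2.
r is an integer, so P20 is the value at rank 2: 4.4.

4.4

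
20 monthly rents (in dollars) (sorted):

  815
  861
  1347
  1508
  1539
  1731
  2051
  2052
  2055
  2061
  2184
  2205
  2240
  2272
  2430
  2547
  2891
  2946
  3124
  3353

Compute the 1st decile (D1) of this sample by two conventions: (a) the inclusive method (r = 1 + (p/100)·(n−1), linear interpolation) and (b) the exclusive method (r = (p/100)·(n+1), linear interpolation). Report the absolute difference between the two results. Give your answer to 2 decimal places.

n = 20.
(a) r = 2.9; between ranks 2 (861) and 3 (1347): 1298.4.
(b) r = 2.1; between ranks 2 (861) and 3 (1347): 909.6.
|1298.4 − 909.6| = 388.8.

388.80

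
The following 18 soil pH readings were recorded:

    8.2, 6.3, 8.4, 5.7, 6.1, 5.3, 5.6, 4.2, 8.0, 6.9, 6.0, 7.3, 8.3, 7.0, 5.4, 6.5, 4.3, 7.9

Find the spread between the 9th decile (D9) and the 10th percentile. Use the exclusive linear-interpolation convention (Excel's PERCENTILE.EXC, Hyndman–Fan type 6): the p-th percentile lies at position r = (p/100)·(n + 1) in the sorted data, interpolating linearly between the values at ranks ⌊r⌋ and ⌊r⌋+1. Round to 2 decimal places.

Sorted: 4.2, 4.3, 5.3, 5.4, 5.6, 5.7, 6.0, 6.1, 6.3, 6.5, 6.9, 7.0, 7.3, 7.9, 8.0, 8.2, 8.3, 8.4.
n = 18.
P10: r = 1.9; ranks 1–2 are 4.2, 4.3; interpolating gives 4.29.
P90: r = 17.1; ranks 17–18 are 8.3, 8.4; interpolating gives 8.31.
Difference: 8.31 − 4.29 = 4.02.

4.02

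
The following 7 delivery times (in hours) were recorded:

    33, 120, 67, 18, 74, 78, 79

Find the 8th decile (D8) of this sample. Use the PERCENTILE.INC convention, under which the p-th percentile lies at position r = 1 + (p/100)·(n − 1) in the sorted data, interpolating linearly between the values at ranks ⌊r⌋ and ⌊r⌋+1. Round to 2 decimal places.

Sorted: 18, 33, 67, 74, 78, 79, 120.
n = 7.
r = 1 + (80/100)·(7 − 1) = 1 + 4.8 = 5.8.
Rank 5 is 78 and rank 6 is 79.
Interpolate: 78 + 0.8·(79 − 78) = 78 + 0.8·1 = 78.8.

78.80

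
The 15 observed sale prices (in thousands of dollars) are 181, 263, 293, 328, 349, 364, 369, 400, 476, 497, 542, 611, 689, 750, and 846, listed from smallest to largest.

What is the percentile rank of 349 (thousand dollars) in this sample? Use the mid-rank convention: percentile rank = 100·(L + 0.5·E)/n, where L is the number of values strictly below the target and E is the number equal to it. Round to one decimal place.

Count below 349: L = 4; count equal: E = 1; n = 15.
Percentile rank = 100·(4 + 0.5·1)/15 = 100·4.5/15 = 30.

30.0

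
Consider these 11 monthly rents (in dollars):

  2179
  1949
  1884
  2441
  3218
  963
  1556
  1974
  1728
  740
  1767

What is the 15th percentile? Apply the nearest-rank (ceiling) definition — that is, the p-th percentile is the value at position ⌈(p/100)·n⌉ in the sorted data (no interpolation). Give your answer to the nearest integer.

Sorted: 740, 963, 1556, 1728, 1767, 1884, 1949, 1974, 2179, 2441, 3218.
n = 11.
Position = ⌈15/100 · 11⌉ = ⌈1.65⌉ = 2.
The value at rank 2 is 963.

963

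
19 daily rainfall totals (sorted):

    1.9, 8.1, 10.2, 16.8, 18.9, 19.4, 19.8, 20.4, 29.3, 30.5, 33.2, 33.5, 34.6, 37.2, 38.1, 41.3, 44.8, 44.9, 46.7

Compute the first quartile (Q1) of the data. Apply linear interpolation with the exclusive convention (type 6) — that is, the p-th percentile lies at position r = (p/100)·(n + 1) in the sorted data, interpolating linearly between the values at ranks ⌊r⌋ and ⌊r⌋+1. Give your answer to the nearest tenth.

18.9

n = 19.
r = (25/100)·(19 + 1) = 5.
r is an integer, so P25 is the value at rank 5: 18.9.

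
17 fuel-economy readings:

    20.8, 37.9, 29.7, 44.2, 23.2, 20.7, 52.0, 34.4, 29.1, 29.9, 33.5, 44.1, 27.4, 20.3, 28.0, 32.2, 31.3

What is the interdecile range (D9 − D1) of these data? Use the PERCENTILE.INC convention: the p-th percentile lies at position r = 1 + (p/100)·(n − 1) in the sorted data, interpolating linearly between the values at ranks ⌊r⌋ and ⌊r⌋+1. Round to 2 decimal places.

23.38

Sorted: 20.3, 20.7, 20.8, 23.2, 27.4, 28.0, 29.1, 29.7, 29.9, 31.3, 32.2, 33.5, 34.4, 37.9, 44.1, 44.2, 52.0.
n = 17.
P10: r = 2.6; ranks 2–3 are 20.7, 20.8; interpolating gives 20.76.
P90: r = 15.4; ranks 15–16 are 44.1, 44.2; interpolating gives 44.14.
Difference: 44.14 − 20.76 = 23.38.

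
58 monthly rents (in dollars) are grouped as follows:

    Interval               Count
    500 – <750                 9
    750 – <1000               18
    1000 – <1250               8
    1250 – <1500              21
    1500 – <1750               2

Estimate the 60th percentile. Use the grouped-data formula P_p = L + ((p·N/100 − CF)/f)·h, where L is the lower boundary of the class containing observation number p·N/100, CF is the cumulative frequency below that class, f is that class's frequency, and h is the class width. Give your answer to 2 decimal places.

1243.75

N = 58; target position k = 60/100 · 58 = 34.8.
Cumulative frequencies: 9, 27, 35, 56, 58.
Observation 34.8 falls in the class 1000 – <1250.
L = 1000, CF = 27, f = 8, h = 250.
P60 = 1000 + ((34.8 − 27)/8)·250 = 1000 + 243.75 = 1243.75.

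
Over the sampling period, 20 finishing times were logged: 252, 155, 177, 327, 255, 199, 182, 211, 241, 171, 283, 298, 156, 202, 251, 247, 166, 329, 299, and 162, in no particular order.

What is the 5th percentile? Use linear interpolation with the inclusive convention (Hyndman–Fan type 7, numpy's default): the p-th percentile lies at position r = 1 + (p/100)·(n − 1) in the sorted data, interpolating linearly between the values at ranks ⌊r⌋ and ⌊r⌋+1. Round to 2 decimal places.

155.95

Sorted: 155, 156, 162, 166, 171, 177, 182, 199, 202, 211, 241, 247, 251, 252, 255, 283, 298, 299, 327, 329.
n = 20.
r = 1 + (5/100)·(20 − 1) = 1 + 0.95 = 1.95.
Rank 1 is 155 and rank 2 is 156.
Interpolate: 155 + 0.95·(156 − 155) = 155 + 0.95·1 = 155.95.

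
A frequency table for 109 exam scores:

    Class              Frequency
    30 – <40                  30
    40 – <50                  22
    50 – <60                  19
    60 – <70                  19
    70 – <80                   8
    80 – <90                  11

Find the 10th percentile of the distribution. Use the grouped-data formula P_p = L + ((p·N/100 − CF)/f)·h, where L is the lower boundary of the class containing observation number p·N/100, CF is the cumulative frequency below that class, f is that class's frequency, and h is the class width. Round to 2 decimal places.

N = 109; target position k = 10/100 · 109 = 10.9.
Cumulative frequencies: 30, 52, 71, 90, 98, 109.
Observation 10.9 falls in the class 30 – <40.
L = 30, CF = 0, f = 30, h = 10.
P10 = 30 + ((10.9 − 0)/30)·10 = 30 + 3.63333 = 33.6333.

33.63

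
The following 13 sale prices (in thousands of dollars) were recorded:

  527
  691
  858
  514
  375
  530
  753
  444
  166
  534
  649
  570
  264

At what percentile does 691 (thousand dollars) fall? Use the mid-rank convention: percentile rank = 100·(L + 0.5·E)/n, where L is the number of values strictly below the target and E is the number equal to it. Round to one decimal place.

80.8

Sorted: 166, 264, 375, 444, 514, 527, 530, 534, 570, 649, 691, 753, 858.
Count below 691: L = 10; count equal: E = 1; n = 13.
Percentile rank = 100·(10 + 0.5·1)/13 = 100·10.5/13 = 80.77.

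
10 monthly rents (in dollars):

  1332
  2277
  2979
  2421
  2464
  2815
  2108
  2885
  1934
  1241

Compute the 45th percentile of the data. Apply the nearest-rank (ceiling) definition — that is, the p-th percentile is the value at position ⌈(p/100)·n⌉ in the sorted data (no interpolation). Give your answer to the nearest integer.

2277

Sorted: 1241, 1332, 1934, 2108, 2277, 2421, 2464, 2815, 2885, 2979.
n = 10.
Position = ⌈45/100 · 10⌉ = ⌈4.5⌉ = 5.
The value at rank 5 is 2277.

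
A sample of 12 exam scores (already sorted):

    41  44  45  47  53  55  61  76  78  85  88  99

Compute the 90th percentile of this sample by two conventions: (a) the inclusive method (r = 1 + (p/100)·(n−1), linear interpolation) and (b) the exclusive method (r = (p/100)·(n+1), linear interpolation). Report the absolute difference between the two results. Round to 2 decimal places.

8.00

n = 12.
(a) r = 10.9; between ranks 10 (85) and 11 (88): 87.7.
(b) r = 11.7; between ranks 11 (88) and 12 (99): 95.7.
|87.7 − 95.7| = 8.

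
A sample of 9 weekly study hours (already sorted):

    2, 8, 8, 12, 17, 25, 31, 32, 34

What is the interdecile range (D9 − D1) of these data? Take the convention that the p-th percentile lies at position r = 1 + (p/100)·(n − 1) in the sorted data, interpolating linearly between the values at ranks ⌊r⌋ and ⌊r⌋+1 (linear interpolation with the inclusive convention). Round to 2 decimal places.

n = 9.
P10: r = 1.8; ranks 1–2 are 2, 8; interpolating gives 6.8.
P90: r = 8.2; ranks 8–9 are 32, 34; interpolating gives 32.4.
Difference: 32.4 − 6.8 = 25.6.

25.60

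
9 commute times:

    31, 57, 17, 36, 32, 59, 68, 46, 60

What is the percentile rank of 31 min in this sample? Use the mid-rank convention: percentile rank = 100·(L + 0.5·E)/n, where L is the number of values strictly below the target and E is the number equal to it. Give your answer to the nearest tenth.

Sorted: 17, 31, 32, 36, 46, 57, 59, 60, 68.
Count below 31: L = 1; count equal: E = 1; n = 9.
Percentile rank = 100·(1 + 0.5·1)/9 = 100·1.5/9 = 16.67.

16.7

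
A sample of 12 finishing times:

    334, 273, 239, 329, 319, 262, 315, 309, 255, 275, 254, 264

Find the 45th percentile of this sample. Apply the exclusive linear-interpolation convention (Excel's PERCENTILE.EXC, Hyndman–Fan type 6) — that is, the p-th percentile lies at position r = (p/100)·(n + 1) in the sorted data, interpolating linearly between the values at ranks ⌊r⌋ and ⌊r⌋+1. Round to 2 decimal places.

271.65

Sorted: 239, 254, 255, 262, 264, 273, 275, 309, 315, 319, 329, 334.
n = 12.
r = (45/100)·(12 + 1) = 5.85.
Rank 5 is 264 and rank 6 is 273.
Interpolate: 264 + 0.85·(273 − 264) = 264 + 0.85·9 = 271.65.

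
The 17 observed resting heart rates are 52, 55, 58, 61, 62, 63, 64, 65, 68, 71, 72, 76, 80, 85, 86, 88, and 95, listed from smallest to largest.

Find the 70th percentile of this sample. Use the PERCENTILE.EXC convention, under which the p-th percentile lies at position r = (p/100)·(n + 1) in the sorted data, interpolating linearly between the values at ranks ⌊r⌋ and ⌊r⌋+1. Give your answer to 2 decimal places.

78.40

n = 17.
r = (70/100)·(17 + 1) = 12.6.
Rank 12 is 76 and rank 13 is 80.
Interpolate: 76 + 0.6·(80 − 76) = 76 + 0.6·4 = 78.4.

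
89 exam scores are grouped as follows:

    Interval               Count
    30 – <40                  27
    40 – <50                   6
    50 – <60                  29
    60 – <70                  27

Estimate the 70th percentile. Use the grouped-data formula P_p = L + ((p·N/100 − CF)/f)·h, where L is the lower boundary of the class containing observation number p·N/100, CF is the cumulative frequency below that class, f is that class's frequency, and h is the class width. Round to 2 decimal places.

60.11

N = 89; target position k = 70/100 · 89 = 62.3.
Cumulative frequencies: 27, 33, 62, 89.
Observation 62.3 falls in the class 60 – <70.
L = 60, CF = 62, f = 27, h = 10.
P70 = 60 + ((62.3 − 62)/27)·10 = 60 + 0.111111 = 60.1111.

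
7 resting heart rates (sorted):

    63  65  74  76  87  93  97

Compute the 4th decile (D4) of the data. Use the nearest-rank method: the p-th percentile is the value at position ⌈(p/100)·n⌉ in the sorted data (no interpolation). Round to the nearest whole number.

n = 7.
Position = ⌈40/100 · 7⌉ = ⌈2.8⌉ = 3.
The value at rank 3 is 74.

74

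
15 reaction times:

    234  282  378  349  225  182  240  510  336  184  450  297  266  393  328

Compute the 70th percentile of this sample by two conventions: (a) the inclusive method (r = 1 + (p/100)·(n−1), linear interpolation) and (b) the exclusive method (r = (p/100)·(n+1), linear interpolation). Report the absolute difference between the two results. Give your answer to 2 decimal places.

8.40

Sorted: 182, 184, 225, 234, 240, 266, 282, 297, 328, 336, 349, 378, 393, 450, 510.
n = 15.
(a) r = 10.8; between ranks 10 (336) and 11 (349): 346.4.
(b) r = 11.2; between ranks 11 (349) and 12 (378): 354.8.
|346.4 − 354.8| = 8.4.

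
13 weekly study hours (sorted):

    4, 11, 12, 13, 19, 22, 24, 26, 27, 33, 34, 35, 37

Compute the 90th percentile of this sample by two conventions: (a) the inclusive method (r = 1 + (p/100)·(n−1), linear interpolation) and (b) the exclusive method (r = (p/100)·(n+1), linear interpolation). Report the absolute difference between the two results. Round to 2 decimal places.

n = 13.
(a) r = 11.8; between ranks 11 (34) and 12 (35): 34.8.
(b) r = 12.6; between ranks 12 (35) and 13 (37): 36.2.
|34.8 − 36.2| = 1.4.

1.40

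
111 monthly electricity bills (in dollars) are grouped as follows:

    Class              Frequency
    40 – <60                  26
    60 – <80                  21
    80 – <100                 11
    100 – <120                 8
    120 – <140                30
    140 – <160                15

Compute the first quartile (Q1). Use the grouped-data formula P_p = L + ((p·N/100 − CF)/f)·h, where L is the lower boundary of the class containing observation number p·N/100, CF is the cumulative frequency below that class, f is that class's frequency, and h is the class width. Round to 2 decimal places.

61.67

N = 111; target position k = 25/100 · 111 = 27.75.
Cumulative frequencies: 26, 47, 58, 66, 96, 111.
Observation 27.75 falls in the class 60 – <80.
L = 60, CF = 26, f = 21, h = 20.
P25 = 60 + ((27.75 − 26)/21)·20 = 60 + 1.66667 = 61.6667.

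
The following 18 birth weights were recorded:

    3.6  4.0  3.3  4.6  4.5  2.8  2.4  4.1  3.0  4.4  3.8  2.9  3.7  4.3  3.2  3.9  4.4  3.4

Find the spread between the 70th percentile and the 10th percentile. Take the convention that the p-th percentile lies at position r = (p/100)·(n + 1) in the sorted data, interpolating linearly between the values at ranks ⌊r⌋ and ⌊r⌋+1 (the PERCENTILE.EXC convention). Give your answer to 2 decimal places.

1.40

Sorted: 2.4, 2.8, 2.9, 3.0, 3.2, 3.3, 3.4, 3.6, 3.7, 3.8, 3.9, 4.0, 4.1, 4.3, 4.4, 4.4, 4.5, 4.6.
n = 18.
P10: r = 1.9; ranks 1–2 are 2.4, 2.8; interpolating gives 2.76.
P70: r = 13.3; ranks 13–14 are 4.1, 4.3; interpolating gives 4.16.
Difference: 4.16 − 2.76 = 1.4.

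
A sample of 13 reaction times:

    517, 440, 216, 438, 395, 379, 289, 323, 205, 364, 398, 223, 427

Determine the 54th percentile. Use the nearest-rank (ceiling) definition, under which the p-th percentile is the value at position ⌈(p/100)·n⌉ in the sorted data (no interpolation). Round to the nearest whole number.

395

Sorted: 205, 216, 223, 289, 323, 364, 379, 395, 398, 427, 438, 440, 517.
n = 13.
Position = ⌈54/100 · 13⌉ = ⌈7.02⌉ = 8.
The value at rank 8 is 395.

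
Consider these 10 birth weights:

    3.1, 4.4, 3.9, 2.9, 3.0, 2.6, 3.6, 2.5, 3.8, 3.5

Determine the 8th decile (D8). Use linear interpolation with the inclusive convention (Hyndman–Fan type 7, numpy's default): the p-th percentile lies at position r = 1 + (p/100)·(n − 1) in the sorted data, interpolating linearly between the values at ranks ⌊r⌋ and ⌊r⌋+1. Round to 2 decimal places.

3.82

Sorted: 2.5, 2.6, 2.9, 3.0, 3.1, 3.5, 3.6, 3.8, 3.9, 4.4.
n = 10.
r = 1 + (80/100)·(10 − 1) = 1 + 7.2 = 8.2.
Rank 8 is 3.8 and rank 9 is 3.9.
Interpolate: 3.8 + 0.2·(3.9 − 3.8) = 3.8 + 0.2·0.1 = 3.82.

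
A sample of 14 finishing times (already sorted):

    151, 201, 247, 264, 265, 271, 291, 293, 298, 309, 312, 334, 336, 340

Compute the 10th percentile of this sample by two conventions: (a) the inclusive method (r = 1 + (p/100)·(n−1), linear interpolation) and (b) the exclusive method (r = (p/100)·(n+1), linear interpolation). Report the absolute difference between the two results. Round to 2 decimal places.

38.80

n = 14.
(a) r = 2.3; between ranks 2 (201) and 3 (247): 214.8.
(b) r = 1.5; between ranks 1 (151) and 2 (201): 176.
|214.8 − 176| = 38.8.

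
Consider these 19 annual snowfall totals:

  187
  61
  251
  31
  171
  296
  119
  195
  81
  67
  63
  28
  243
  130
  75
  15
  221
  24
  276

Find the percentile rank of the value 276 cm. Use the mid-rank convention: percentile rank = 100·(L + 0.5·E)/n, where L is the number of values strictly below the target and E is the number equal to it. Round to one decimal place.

92.1

Sorted: 15, 24, 28, 31, 61, 63, 67, 75, 81, 119, 130, 171, 187, 195, 221, 243, 251, 276, 296.
Count below 276: L = 17; count equal: E = 1; n = 19.
Percentile rank = 100·(17 + 0.5·1)/19 = 100·17.5/19 = 92.11.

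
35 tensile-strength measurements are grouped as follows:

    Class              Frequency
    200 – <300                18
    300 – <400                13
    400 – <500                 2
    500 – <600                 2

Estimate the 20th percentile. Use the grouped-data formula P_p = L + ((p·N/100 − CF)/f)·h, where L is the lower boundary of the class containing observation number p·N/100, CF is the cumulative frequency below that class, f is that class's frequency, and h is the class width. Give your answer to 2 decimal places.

238.89

N = 35; target position k = 20/100 · 35 = 7.
Cumulative frequencies: 18, 31, 33, 35.
Observation 7 falls in the class 200 – <300.
L = 200, CF = 0, f = 18, h = 100.
P20 = 200 + ((7 − 0)/18)·100 = 200 + 38.8889 = 238.889.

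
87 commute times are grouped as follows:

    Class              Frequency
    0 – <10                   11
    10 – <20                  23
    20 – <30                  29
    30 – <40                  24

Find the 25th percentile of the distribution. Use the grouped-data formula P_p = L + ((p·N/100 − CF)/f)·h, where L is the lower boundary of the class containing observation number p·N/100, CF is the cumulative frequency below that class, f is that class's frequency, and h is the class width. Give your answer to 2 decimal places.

14.67

N = 87; target position k = 25/100 · 87 = 21.75.
Cumulative frequencies: 11, 34, 63, 87.
Observation 21.75 falls in the class 10 – <20.
L = 10, CF = 11, f = 23, h = 10.
P25 = 10 + ((21.75 − 11)/23)·10 = 10 + 4.67391 = 14.6739.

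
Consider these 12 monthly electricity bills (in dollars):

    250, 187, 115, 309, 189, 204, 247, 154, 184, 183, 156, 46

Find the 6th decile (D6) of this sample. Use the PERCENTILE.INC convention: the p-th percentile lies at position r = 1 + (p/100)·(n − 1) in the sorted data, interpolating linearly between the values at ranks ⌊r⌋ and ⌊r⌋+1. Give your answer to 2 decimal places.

188.20

Sorted: 46, 115, 154, 156, 183, 184, 187, 189, 204, 247, 250, 309.
n = 12.
r = 1 + (60/100)·(12 − 1) = 1 + 6.6 = 7.6.
Rank 7 is 187 and rank 8 is 189.
Interpolate: 187 + 0.6·(189 − 187) = 187 + 0.6·2 = 188.2.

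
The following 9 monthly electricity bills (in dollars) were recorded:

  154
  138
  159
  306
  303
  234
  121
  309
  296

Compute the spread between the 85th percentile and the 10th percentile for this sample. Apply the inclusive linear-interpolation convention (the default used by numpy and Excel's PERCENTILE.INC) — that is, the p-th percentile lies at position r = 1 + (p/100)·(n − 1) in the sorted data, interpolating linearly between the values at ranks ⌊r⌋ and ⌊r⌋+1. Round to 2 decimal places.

Sorted: 121, 138, 154, 159, 234, 296, 303, 306, 309.
n = 9.
P10: r = 1.8; ranks 1–2 are 121, 138; interpolating gives 134.6.
P85: r = 7.8; ranks 7–8 are 303, 306; interpolating gives 305.4.
Difference: 305.4 − 134.6 = 170.8.

170.80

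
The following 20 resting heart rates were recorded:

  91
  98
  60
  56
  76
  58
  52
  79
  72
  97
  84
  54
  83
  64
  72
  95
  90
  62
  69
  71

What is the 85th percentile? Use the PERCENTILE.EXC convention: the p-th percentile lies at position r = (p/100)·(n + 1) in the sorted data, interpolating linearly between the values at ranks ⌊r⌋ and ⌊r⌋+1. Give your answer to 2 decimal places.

Sorted: 52, 54, 56, 58, 60, 62, 64, 69, 71, 72, 72, 76, 79, 83, 84, 90, 91, 95, 97, 98.
n = 20.
r = (85/100)·(20 + 1) = 17.85.
Rank 17 is 91 and rank 18 is 95.
Interpolate: 91 + 0.85·(95 − 91) = 91 + 0.85·4 = 94.4.

94.40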